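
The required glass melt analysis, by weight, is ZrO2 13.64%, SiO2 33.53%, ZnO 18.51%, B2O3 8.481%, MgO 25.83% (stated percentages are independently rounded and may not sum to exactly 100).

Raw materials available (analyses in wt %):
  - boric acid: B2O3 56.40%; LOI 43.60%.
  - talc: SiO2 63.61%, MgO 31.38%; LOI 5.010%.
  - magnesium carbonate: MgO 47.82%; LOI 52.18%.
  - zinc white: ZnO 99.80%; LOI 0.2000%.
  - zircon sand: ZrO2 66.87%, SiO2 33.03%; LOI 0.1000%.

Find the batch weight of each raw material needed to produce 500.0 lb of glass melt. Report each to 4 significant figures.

The whole derivation keeps full precision end to end. Values along the way are printed, rounded to 4 significant digits, in the printout — every reported value is rounded once only. Derived quantities are carried from the batch weights for 500.0 lb of glass at full float precision (LOI, five oxide percentages, net glass mass, totals, the yield), as written in the problem or answer text.
Oxide mass targets, per 500.0 lb glass melt:
  ZrO2: 13.64% × 500.0 = 68.20 lb
  SiO2: 33.53% × 500.0 = 167.6 lb
  ZnO: 18.51% × 500.0 = 92.55 lb
  B2O3: 8.481% × 500.0 = 42.40 lb
  MgO: 25.83% × 500.0 = 129.2 lb
Mass-balance tally per oxide using the reported weights, at the basis given (each sum matches its target mass net of answer rounding effects):
  ZrO2: 102.0·0.6687 = 68.21 lb (target 68.20 lb)
  SiO2: 210.6·0.6361 + 102.0·0.3303 = 167.7 lb (target 167.6 lb)
  ZnO: 92.74·0.9980 = 92.55 lb (target 92.55 lb)
  B2O3: 75.19·0.5640 = 42.41 lb (target 42.40 lb)
  MgO: 210.6·0.3138 + 131.9·0.4782 = 129.2 lb (target 129.2 lb)
Glass mass check: total charge less LOI = 500.0 lb (the targets, summed, come to 500.0 lb; the stated basis being 500.0 lb — differing by rounding only).
Summing the batch: Σ batch = 612.4 lb; ignition loss, Σ(batch × LOI) = 112.4 lb; yield = glass ÷ total batch = 81.64%.

Batch per 500.0 lb glass melt:
  boric acid: 75.19 lb
  talc: 210.6 lb
  magnesium carbonate: 131.9 lb
  zinc white: 92.74 lb
  zircon sand: 102.0 lb
Total batch = 612.4 lb; LOI loss = 112.4 lb; yield = 81.64%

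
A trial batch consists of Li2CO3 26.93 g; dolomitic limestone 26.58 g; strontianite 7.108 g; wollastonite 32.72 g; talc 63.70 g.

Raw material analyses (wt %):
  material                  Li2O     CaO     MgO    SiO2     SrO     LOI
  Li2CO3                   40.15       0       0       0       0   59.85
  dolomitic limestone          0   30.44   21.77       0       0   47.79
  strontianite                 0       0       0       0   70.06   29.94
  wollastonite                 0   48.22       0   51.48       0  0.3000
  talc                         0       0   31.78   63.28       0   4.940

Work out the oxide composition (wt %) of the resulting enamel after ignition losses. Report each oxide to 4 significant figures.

All internal work keeps full float precision all the way through — intermediates are rounded off to 4 significant digits as shown; a single rounding yields every reported value. All derived quantities, which include five oxide percentages, totals, net glass mass, the yield, LOI, are carried in full float precision, as written in the problem or answer text, using the weight values per 122.8 g of glass.
Oxide masses out of the charge:
  Li2O: 26.93·0.4015 = 10.81 g
  CaO: 26.58·0.3044 + 32.72·0.4822 = 23.87 g
  MgO: 26.58·0.2177 + 63.70·0.3178 = 26.03 g
  SiO2: 32.72·0.5148 + 63.70·0.6328 = 57.15 g
  SrO: 7.108·0.7006 = 4.980 g
LOI: 26.93·0.5985 + 26.58·0.4779 + 7.108·0.2994 + 32.72·0.003000 + 63.70·0.04940 = 34.19 g
batch − LOI leaves glass = 157.0 − 34.19 = 122.8 g (matching Σ of the oxides)
wt % = 100 × oxide mass / glass mass

Glass mass = 122.8 g (batch 157.0 − LOI 34.19).
Composition: Li2O 8.802%, CaO 19.43%, MgO 21.19%, SiO2 46.53%, SrO 4.054%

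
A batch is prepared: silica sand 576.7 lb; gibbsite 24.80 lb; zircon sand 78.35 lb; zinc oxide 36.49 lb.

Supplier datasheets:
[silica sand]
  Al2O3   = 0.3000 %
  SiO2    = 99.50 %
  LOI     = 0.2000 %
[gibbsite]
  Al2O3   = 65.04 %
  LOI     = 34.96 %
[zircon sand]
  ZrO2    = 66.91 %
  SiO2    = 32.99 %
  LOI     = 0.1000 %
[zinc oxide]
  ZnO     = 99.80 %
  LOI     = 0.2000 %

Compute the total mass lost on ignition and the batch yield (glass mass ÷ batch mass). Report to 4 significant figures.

All arithmetic keeps exact precision at every stage — rounding to four significant digits extends to every in-between result as printed — exactly one rounding lands on every reported value. The derived quantities are rebuilt in full precision (the totals, ignition loss, the yield, net glass mass, the four compositions) using the weight values on 706.4 lb of glass exactly as printed in the question or the answer.
Per-material ignition loss:
  silica sand: 576.7 × 0.002000 = 1.153 lb
  gibbsite: 24.80 × 0.3496 = 8.670 lb
  zircon sand: 78.35 × 0.001000 = 0.07835 lb
  zinc oxide: 36.49 × 0.002000 = 0.07298 lb
Total LOI = 9.975 lb
Glass = batch − LOI = 716.3 − 9.975 = 706.4 lb

LOI loss = 9.975 lb; glass = 706.4 lb; yield = 98.61%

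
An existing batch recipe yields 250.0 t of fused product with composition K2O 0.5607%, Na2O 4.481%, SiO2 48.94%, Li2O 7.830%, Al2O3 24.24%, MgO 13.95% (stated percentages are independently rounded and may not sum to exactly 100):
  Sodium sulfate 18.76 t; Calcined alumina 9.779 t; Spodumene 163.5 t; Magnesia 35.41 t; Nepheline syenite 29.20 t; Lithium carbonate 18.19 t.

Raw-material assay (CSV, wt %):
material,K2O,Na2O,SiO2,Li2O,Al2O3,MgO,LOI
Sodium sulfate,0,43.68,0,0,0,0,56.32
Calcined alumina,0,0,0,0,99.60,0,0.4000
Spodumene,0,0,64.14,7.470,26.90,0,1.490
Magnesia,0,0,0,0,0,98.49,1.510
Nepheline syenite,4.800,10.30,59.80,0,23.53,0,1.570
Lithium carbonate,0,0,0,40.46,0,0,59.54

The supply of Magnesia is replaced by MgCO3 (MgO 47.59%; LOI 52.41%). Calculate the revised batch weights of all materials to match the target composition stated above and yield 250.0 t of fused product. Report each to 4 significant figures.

Revised batch per 250.0 t fused product:
  Sodium sulfate: 18.76 t
  Calcined alumina: 9.779 t
  Spodumene: 163.5 t
  MgCO3: 73.28 t
  Nepheline syenite: 29.20 t
  Lithium carbonate: 18.19 t
Total batch = 312.7 t; LOI loss = 62.74 t

Working values are displayed (rounded to four significant figures) as written. Full precision is maintained all the way through. Every reported figure is rounded a single time — the derived quantities, including ignition loss, net glass mass, the six compositions, the yield, totals, are recomputed from the weighed amounts for 250.0 t of glass at exact precision, as given in problem or answer.
Oxide mass targets, per 250.0 t fused product:
  K2O: 0.5607% × 250.0 = 1.402 t
  Na2O: 4.481% × 250.0 = 11.20 t
  SiO2: 48.94% × 250.0 = 122.4 t
  Li2O: 7.830% × 250.0 = 19.58 t
  Al2O3: 24.24% × 250.0 = 60.60 t
  MgO: 13.95% × 250.0 = 34.88 t
Sums-versus-targets review using the reported weights, against the basis in use (delivered sums recover each target net of answer rounding effects):
  K2O: 29.20·0.04800 = 1.402 t (target 1.402 t)
  Na2O: 18.76·0.4368 + 29.20·0.1030 = 11.20 t (target 11.20 t)
  SiO2: 163.5·0.6414 + 29.20·0.5980 = 122.3 t (target 122.4 t)
  Li2O: 163.5·0.07470 + 18.19·0.4046 = 19.57 t (target 19.58 t)
  Al2O3: 9.779·0.9960 + 163.5·0.2690 + 29.20·0.2353 = 60.59 t (target 60.60 t)
  MgO: 73.28·0.4759 = 34.87 t (target 34.88 t)
Auditing the glass mass value: the batch minus its LOI: 250.0 t (the Σ of target masses is 250.0 t; with the basis standing at 250.0 t — deltas are rounding alone).
Batch total: Σ batch = 312.7 t; Σ batch·LOI gives LOI loss = 62.74 t; the yield ratio, glass ÷ batch: 79.94%.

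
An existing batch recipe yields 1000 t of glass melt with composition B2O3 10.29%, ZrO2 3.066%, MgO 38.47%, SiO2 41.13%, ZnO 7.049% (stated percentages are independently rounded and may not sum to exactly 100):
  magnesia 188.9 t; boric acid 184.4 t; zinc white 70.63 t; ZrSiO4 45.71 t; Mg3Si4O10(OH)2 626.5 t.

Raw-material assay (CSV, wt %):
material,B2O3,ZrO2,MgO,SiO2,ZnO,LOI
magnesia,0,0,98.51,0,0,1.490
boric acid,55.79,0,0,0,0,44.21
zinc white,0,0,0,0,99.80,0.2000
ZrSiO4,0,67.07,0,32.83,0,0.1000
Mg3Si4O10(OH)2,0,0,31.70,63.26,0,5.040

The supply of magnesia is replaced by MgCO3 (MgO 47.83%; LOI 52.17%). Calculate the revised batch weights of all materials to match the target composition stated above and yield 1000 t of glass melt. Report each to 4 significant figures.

The intermediate values are displayed rounded to 4 significant figures in the printout; each numeric step runs at full float precision at every stage; every reported value is rounded exactly once. Derived quantities (totals, five oxide percentages, net glass mass, yield, LOI) are carried using the weight values for 1000 t of glass in exact precision as they appear in the problem or the answer.
Oxide-by-oxide targets in 1000 t glass melt:
  B2O3: 10.29% × 1000 = 102.9 t
  ZrO2: 3.066% × 1000 = 30.66 t
  MgO: 38.47% × 1000 = 384.7 t
  SiO2: 41.13% × 1000 = 411.3 t
  ZnO: 7.049% × 1000 = 70.49 t
Per-oxide balance check with the batch weights as given, on the stated basis (delivered sums recover each target net of answer rounding effects):
  B2O3: 184.4·0.5579 = 102.9 t (target 102.9 t)
  ZrO2: 45.71·0.6707 = 30.66 t (target 30.66 t)
  MgO: 389.1·0.4783 + 626.5·0.3170 = 384.7 t (target 384.7 t)
  SiO2: 45.71·0.3283 + 626.5·0.6326 = 411.3 t (target 411.3 t)
  ZnO: 70.63·0.9980 = 70.49 t (target 70.49 t)
Glass-mass sanity pass: total charge less LOI = 1000 t (the Σ of target masses is 1000 t; with the basis standing at 1000 t — any gap is answer rounding).
Adding the batch up: Σ batch = 1316 t; Σ batch·LOI gives LOI loss = 316.3 t; glass ÷ batch gives a yield of 75.97%.

Revised batch per 1000 t glass melt:
  MgCO3: 389.1 t
  boric acid: 184.4 t
  zinc white: 70.63 t
  ZrSiO4: 45.71 t
  Mg3Si4O10(OH)2: 626.5 t
Total batch = 1316 t; LOI loss = 316.3 t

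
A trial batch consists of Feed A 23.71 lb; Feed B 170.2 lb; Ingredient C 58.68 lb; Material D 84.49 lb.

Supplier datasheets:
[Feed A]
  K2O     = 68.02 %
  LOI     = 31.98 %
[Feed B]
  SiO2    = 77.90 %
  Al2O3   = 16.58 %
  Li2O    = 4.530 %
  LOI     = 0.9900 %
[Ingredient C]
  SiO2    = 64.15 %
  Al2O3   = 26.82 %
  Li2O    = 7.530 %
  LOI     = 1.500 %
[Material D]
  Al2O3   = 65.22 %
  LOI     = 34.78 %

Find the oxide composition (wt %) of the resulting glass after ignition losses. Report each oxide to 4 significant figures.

Glass mass = 297.5 lb (batch 337.1 − LOI 39.53).
Composition: SiO2 57.21%, K2O 5.420%, Al2O3 33.29%, Li2O 4.076%

The intermediate values are printed, with 4-significant-figure rounding, between the steps. All internal work maintains exact precision in every operation — every reported figure undergoes a single rounding — derived quantities, which include LOI, four oxide percentages, the totals, net glass mass, yield, are rebuilt in full float precision, as quoted within the problem or answer text, from the batch weights for 297.5 lb of glass.
What the batch supplies per oxide:
  SiO2: 170.2·0.7790 + 58.68·0.6415 = 170.2 lb
  K2O: 23.71·0.6802 = 16.13 lb
  Al2O3: 170.2·0.1658 + 58.68·0.2682 + 84.49·0.6522 = 99.06 lb
  Li2O: 170.2·0.04530 + 58.68·0.07530 = 12.13 lb
LOI: 23.71·0.3198 + 170.2·0.009900 + 58.68·0.01500 + 84.49·0.3478 = 39.53 lb
Resulting glass, batch − LOI: 337.1 − 39.53 = 297.5 lb (the oxide masses sum to this)
oxide / glass × 100 gives the wt %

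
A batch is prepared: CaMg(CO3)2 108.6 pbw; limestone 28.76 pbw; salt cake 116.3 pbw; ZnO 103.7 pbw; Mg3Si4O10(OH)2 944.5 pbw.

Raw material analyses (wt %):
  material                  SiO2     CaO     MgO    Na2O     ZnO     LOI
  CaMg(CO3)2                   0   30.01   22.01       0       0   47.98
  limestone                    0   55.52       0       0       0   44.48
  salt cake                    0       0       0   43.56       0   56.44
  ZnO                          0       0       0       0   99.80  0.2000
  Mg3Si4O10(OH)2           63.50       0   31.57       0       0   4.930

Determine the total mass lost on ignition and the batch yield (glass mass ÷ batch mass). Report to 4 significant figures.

LOI loss = 177.3 pbw; glass = 1125 pbw; yield = 86.38%

The whole derivation carries full precision at every stage. Mid-chain values appear with 4-significant-figure rounding on the page. A single rounding completes every reported figure. The derived quantities (totals, five oxide percentages, net glass mass, yield, ignition loss) are carried in full float precision starting from the weights for 1125 pbw of glass, exactly as shown in question or answer.
Loss on ignition, line by line:
  CaMg(CO3)2: 108.6 × 0.4798 = 52.11 pbw
  limestone: 28.76 × 0.4448 = 12.79 pbw
  salt cake: 116.3 × 0.5644 = 65.64 pbw
  ZnO: 103.7 × 0.002000 = 0.2074 pbw
  Mg3Si4O10(OH)2: 944.5 × 0.04930 = 46.56 pbw
Total LOI = 177.3 pbw
Glass = batch − LOI = 1302 − 177.3 = 1125 pbw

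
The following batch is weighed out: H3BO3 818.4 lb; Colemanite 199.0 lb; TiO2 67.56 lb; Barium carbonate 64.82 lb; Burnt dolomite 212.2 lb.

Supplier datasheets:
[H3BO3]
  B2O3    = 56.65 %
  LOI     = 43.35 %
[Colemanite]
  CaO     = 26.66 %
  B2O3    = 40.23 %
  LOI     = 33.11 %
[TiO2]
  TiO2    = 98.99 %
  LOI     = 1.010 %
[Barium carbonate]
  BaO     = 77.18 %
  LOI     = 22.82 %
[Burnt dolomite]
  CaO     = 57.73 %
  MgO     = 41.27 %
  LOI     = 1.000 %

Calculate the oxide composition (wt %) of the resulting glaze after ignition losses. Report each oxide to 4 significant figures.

In-progress results are rounded to 4 significant digits as shown. Full precision is held throughout — each reported number is rounded a single time; derived quantities (net glass mass, yield, five oxide percentages, the totals, LOI) are computed from the batch weights per 923.7 lb of glass in full float precision as given in either problem or answer.
What the batch supplies per oxide:
  TiO2: 67.56·0.9899 = 66.88 lb
  CaO: 199.0·0.2666 + 212.2·0.5773 = 175.6 lb
  BaO: 64.82·0.7718 = 50.03 lb
  B2O3: 818.4·0.5665 + 199.0·0.4023 = 543.7 lb
  MgO: 212.2·0.4127 = 87.57 lb
LOI: 818.4·0.4335 + 199.0·0.3311 + 67.56·0.01010 + 64.82·0.2282 + 212.2·0.01000 = 438.3 lb
batch − LOI leaves glass = 1362 − 438.3 = 923.7 lb (equal to the oxide-mass sum)
wt % = oxide mass / glass mass × 100

Glass mass = 923.7 lb (batch 1362 − LOI 438.3).
Composition: TiO2 7.240%, CaO 19.01%, BaO 5.416%, B2O3 58.86%, MgO 9.481%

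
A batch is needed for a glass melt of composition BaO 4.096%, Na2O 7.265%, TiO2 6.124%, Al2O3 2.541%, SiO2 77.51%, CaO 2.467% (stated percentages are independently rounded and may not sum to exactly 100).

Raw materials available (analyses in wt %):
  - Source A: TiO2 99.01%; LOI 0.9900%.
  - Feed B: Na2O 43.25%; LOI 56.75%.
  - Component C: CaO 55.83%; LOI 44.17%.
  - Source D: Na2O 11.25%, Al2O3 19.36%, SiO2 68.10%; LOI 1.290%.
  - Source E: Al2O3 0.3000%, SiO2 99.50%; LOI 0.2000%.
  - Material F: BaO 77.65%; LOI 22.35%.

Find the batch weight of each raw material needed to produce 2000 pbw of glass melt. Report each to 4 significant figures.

Every computation carries full precision from start to finish — the intermediate values appear with 4-significant-figure rounding alongside each step; each reported value is rounded a single time; all derived quantities, including LOI, six oxide percentages, net glass mass, yield, totals, are recomputed starting from the weights per 2000 pbw of glass in exact precision as set out in the problem or the answer.
Target oxide masses per 2000 pbw glass melt:
  BaO: 4.096% × 2000 = 81.92 pbw
  Na2O: 7.265% × 2000 = 145.3 pbw
  TiO2: 6.124% × 2000 = 122.5 pbw
  Al2O3: 2.541% × 2000 = 50.82 pbw
  SiO2: 77.51% × 2000 = 1550 pbw
  CaO: 2.467% × 2000 = 49.34 pbw
Balance tally, oxide-wise, given the weights on record, against the basis in use (summed amounts equal target values modulo rounding of the values):
  BaO: 105.5·0.7765 = 81.92 pbw (target 81.92 pbw)
  Na2O: 273.3·0.4325 + 240.9·0.1125 = 145.3 pbw (target 145.3 pbw)
  TiO2: 123.7·0.9901 = 122.5 pbw (target 122.5 pbw)
  Al2O3: 240.9·0.1936 + 1393·0.003000 = 50.82 pbw (target 50.82 pbw)
  SiO2: 240.9·0.6810 + 1393·0.9950 = 1550 pbw (target 1550 pbw)
  CaO: 88.38·0.5583 = 49.34 pbw (target 49.34 pbw)
Auditing the glass mass value: batch Σ − ignition loss = 2000 pbw (the targets, summed, come to 2000 pbw; versus the stated basis of 2000 pbw — deltas are rounding alone).
Batch grand total — Σ batch = 2225 pbw; Σ batch·LOI gives LOI loss = 224.8 pbw; glass ÷ batch gives a yield of 89.89%.

Batch per 2000 pbw glass melt:
  Source A: 123.7 pbw
  Feed B: 273.3 pbw
  Component C: 88.38 pbw
  Source D: 240.9 pbw
  Source E: 1393 pbw
  Material F: 105.5 pbw
Total batch = 2225 pbw; LOI loss = 224.8 pbw; yield = 89.89%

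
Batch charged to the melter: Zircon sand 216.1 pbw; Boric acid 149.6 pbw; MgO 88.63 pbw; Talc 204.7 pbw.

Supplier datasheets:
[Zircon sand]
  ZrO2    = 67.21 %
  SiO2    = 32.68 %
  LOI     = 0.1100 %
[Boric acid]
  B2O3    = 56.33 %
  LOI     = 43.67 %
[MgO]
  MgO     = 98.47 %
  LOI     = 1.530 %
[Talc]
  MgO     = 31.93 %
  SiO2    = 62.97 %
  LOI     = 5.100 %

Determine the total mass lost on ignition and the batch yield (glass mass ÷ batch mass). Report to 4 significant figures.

The whole derivation runs at exact precision through every step. Working values appear rounded to four significant digits between the steps — every reported number is rounded just once — all derived quantities, including ignition loss, the totals, four oxide percentages, glass mass, yield, are re-derived from the weighed amounts per 581.7 pbw of glass at exact precision precisely as stated by either problem or answer.
LOI of each material in turn:
  Zircon sand: 216.1 × 0.001100 = 0.2377 pbw
  Boric acid: 149.6 × 0.4367 = 65.33 pbw
  MgO: 88.63 × 0.01530 = 1.356 pbw
  Talc: 204.7 × 0.05100 = 10.44 pbw
Total LOI = 77.36 pbw
Glass = batch − LOI = 659.0 − 77.36 = 581.7 pbw

LOI loss = 77.36 pbw; glass = 581.7 pbw; yield = 88.26%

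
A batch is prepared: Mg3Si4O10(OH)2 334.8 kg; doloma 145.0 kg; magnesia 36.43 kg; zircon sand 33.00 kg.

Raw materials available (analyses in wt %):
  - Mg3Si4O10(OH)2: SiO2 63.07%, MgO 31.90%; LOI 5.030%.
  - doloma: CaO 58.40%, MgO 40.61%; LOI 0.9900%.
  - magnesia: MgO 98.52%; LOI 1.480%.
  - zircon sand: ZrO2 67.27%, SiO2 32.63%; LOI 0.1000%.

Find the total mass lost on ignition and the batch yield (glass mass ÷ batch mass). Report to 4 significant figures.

The working math maintains exact precision at each step. Rounding to 4 significant figures applies to each mid-chain value as printed — every reported number receives exactly one rounding — all derived quantities are re-derived in exact precision (net glass mass, four oxide percentages, LOI, the totals, the yield) using the weight values at 530.4 kg of glass exactly as printed in the problem or the answer.
Ignition loss by material:
  Mg3Si4O10(OH)2: 334.8 × 0.05030 = 16.84 kg
  doloma: 145.0 × 0.009900 = 1.436 kg
  magnesia: 36.43 × 0.01480 = 0.5392 kg
  zircon sand: 33.00 × 0.001000 = 0.03300 kg
Total LOI = 18.85 kg
Glass = batch − LOI = 549.2 − 18.85 = 530.4 kg

LOI loss = 18.85 kg; glass = 530.4 kg; yield = 96.57%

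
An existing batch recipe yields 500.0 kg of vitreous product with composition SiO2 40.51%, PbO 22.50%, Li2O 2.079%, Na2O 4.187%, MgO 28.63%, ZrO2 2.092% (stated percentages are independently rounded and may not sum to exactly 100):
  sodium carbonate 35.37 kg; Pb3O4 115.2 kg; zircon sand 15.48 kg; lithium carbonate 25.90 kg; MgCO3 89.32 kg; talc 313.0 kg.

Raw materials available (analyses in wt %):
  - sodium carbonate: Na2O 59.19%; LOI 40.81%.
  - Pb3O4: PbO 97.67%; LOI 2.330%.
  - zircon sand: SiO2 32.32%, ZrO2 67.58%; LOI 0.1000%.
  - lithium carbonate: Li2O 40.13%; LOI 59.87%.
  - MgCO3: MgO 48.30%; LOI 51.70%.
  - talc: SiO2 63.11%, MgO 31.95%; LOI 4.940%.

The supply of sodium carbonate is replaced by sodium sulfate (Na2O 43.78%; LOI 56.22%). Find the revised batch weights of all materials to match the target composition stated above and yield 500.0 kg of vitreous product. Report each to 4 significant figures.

Each numeric step runs at exact precision in every operation; values along the way are shown (rounded to 4 significant digits) alongside each step. Each reported number is rounded a single time — the derived quantities, which include glass mass, LOI, six oxide percentages, the totals, yield, are recomputed in exact precision, as given in the problem or the answer, using the weight values for 500.0 kg of glass.
The oxide mass targets at 500.0 kg vitreous product:
  SiO2: 40.51% × 500.0 = 202.6 kg
  PbO: 22.50% × 500.0 = 112.5 kg
  Li2O: 2.079% × 500.0 = 10.40 kg
  Na2O: 4.187% × 500.0 = 20.94 kg
  MgO: 28.63% × 500.0 = 143.2 kg
  ZrO2: 2.092% × 500.0 = 10.46 kg
Mass-balance tally per oxide from the weights as reported, for the quoted basis mass (every target is met by its sum modulo rounding of the values):
  SiO2: 15.48·0.3232 + 313.0·0.6311 = 202.5 kg (target 202.6 kg)
  PbO: 115.2·0.9767 = 112.5 kg (target 112.5 kg)
  Li2O: 25.90·0.4013 = 10.39 kg (target 10.40 kg)
  Na2O: 47.82·0.4378 = 20.94 kg (target 20.94 kg)
  MgO: 89.32·0.4830 + 313.0·0.3195 = 143.1 kg (target 143.2 kg)
  ZrO2: 15.48·0.6758 = 10.46 kg (target 10.46 kg)
Consistency of the glass mass: whole batch net of LOI = 500.0 kg (targets for the oxides total 500.0 kg; basis as stated: 500.0 kg — deltas are rounding alone).
Batch total: Σ batch = 606.7 kg; Σ batch·LOI gives LOI loss = 106.7 kg; yield, glass over the total, = 82.41%.

Revised batch per 500.0 kg vitreous product:
  sodium sulfate: 47.82 kg
  Pb3O4: 115.2 kg
  zircon sand: 15.48 kg
  lithium carbonate: 25.90 kg
  MgCO3: 89.32 kg
  talc: 313.0 kg
Total batch = 606.7 kg; LOI loss = 106.7 kg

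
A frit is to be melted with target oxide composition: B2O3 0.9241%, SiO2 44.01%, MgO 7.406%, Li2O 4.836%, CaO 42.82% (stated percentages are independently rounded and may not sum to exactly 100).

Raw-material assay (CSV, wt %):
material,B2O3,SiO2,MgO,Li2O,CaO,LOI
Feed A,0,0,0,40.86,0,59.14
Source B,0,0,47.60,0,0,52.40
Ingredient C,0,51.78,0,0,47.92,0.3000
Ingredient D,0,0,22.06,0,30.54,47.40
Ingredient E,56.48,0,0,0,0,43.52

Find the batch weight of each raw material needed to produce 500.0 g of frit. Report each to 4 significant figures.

Values along the way appear with 4-significant-figure rounding alongside each step — the whole derivation holds full float precision throughout. Each reported value takes a single rounding; derived quantities are recomputed from the weighed amounts on 500.0 g of glass at full float precision (LOI, totals, five oxide percentages, glass mass, yield), exactly as printed in either problem or answer.
Target oxide masses per 500.0 g frit:
  B2O3: 0.9241% × 500.0 = 4.620 g
  SiO2: 44.01% × 500.0 = 220.0 g
  MgO: 7.406% × 500.0 = 37.03 g
  Li2O: 4.836% × 500.0 = 24.18 g
  CaO: 42.82% × 500.0 = 214.1 g
Verifying the oxide balance on the weights just shown, under the basis named above (target by target, the sums agree within answer rounding):
  B2O3: 8.181·0.5648 = 4.621 g (target 4.620 g)
  SiO2: 425.0·0.5178 = 220.1 g (target 220.0 g)
  MgO: 61.93·0.4760 + 34.23·0.2206 = 37.03 g (target 37.03 g)
  Li2O: 59.18·0.4086 = 24.18 g (target 24.18 g)
  CaO: 425.0·0.4792 + 34.23·0.3054 = 214.1 g (target 214.1 g)
Auditing the glass mass value: the batch minus its LOI: 500.0 g (targets for the oxides total 500.0 g; the stated basis being 500.0 g — differing by rounding only).
Total batch = Σ batch = 588.5 g; Σ batch·LOI gives LOI loss = 88.51 g; yield: glass divided by total = 84.96%.

Batch per 500.0 g frit:
  Feed A: 59.18 g
  Source B: 61.93 g
  Ingredient C: 425.0 g
  Ingredient D: 34.23 g
  Ingredient E: 8.181 g
Total batch = 588.5 g; LOI loss = 88.51 g; yield = 84.96%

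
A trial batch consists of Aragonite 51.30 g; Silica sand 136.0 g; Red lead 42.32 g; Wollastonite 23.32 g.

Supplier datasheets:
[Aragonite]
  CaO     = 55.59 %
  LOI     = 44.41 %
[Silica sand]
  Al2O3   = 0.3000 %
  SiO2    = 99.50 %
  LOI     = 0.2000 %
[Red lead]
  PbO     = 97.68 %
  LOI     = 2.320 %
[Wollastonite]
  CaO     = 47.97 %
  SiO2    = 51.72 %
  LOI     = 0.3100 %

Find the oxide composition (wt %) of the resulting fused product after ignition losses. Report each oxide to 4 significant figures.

Glass mass = 228.8 g (batch 252.9 − LOI 24.11).
Composition: PbO 18.06%, Al2O3 0.1783%, CaO 17.35%, SiO2 64.41%

Mid-chain values are printed with 4-significant-figure rounding within the worked lines; the working math keeps full float precision in every operation. A single rounding produces every reported result; derived quantities are recomputed in full float precision (the four compositions, net glass mass, LOI, yield, totals) from the batch weights for 228.8 g of glass, as written in the question or the answer.
Mass of each oxide from the mix:
  PbO: 42.32·0.9768 = 41.34 g
  Al2O3: 136.0·0.003000 = 0.4080 g
  CaO: 51.30·0.5559 + 23.32·0.4797 = 39.70 g
  SiO2: 136.0·0.9950 + 23.32·0.5172 = 147.4 g
LOI: 51.30·0.4441 + 136.0·0.002000 + 42.32·0.02320 + 23.32·0.003100 = 24.11 g
The glass mass, total less LOI, = 252.9 − 24.11 = 228.8 g (the oxide masses sum to this)
wt % = oxide mass / glass mass × 100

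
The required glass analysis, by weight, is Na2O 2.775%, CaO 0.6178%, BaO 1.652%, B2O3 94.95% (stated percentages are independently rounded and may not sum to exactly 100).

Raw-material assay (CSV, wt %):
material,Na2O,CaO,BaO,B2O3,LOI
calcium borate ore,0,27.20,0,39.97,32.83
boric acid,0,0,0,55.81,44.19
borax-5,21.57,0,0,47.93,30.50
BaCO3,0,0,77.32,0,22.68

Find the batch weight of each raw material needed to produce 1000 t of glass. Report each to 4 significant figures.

All arithmetic keeps full precision from start to finish; working values are printed rounded to four significant digits across the worked steps. Each reported figure takes exactly one rounding — the derived quantities are rebuilt in full float precision (net glass mass, ignition loss, totals, the yield, the four compositions) from the weighed amounts per 1000 t of glass precisely as stated by the question or the answer.
The oxide mass targets at 1000 t glass:
  Na2O: 2.775% × 1000 = 27.75 t
  CaO: 0.6178% × 1000 = 6.178 t
  BaO: 1.652% × 1000 = 16.52 t
  B2O3: 94.95% × 1000 = 949.5 t
Verifying the oxide balance given the weights on record, relative to the basis at hand (sums match the target masses up to rounding of the answer):
  Na2O: 128.7·0.2157 = 27.76 t (target 27.75 t)
  CaO: 22.71·0.2720 = 6.177 t (target 6.178 t)
  BaO: 21.37·0.7732 = 16.52 t (target 16.52 t)
  B2O3: 22.71·0.3997 + 1575·0.5581 + 128.7·0.4793 = 949.8 t (target 949.5 t)
Glass-mass sanity pass: Σ batch − LOI loss = 1000 t (targets for the oxides total 999.9 t; versus the stated basis of 1000 t — a pure rounding effect).
Batch total: Σ batch = 1748 t; the LOI term Σ batch·LOI equals 747.5 t; as yield: glass ÷ batch → 57.23%.

Batch per 1000 t glass:
  calcium borate ore: 22.71 t
  boric acid: 1575 t
  borax-5: 128.7 t
  BaCO3: 21.37 t
Total batch = 1748 t; LOI loss = 747.5 t; yield = 57.23%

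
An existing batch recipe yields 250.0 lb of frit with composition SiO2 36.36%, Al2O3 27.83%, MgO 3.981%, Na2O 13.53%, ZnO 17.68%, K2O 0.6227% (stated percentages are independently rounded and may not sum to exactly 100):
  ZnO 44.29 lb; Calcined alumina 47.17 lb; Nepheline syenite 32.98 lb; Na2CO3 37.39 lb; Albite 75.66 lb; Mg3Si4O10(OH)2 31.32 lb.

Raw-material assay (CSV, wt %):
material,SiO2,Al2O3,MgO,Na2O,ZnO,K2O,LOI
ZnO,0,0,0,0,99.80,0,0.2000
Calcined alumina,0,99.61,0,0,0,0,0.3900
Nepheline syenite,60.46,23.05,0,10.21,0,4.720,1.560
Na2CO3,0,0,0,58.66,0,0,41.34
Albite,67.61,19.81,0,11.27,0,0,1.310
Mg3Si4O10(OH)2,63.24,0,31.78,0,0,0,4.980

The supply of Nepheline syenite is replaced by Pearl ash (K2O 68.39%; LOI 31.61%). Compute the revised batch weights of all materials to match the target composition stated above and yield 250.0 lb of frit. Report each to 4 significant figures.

Full precision is carried end to end; in-progress results appear, rounded to four significant figures, on the page. Every reported figure is rounded a single time — all derived quantities, which include glass mass, six oxide percentages, LOI, yield, the totals, are re-derived at full precision, as set out in problem or answer, from the weighed amounts for 250.0 lb of glass.
The oxide mass targets at 250.0 lb frit:
  SiO2: 36.36% × 250.0 = 90.90 lb
  Al2O3: 27.83% × 250.0 = 69.58 lb
  MgO: 3.981% × 250.0 = 9.952 lb
  Na2O: 13.53% × 250.0 = 33.83 lb
  ZnO: 17.68% × 250.0 = 44.20 lb
  K2O: 0.6227% × 250.0 = 1.557 lb
Verifying the oxide balance using the reported weights, per the basis as stated (sum by sum, the targets are met exact up to rounding of places):
  SiO2: 105.2·0.6761 + 31.32·0.6324 = 90.93 lb (target 90.90 lb)
  Al2O3: 48.93·0.9961 + 105.2·0.1981 = 69.58 lb (target 69.58 lb)
  MgO: 31.32·0.3178 = 9.953 lb (target 9.952 lb)
  Na2O: 37.46·0.5866 + 105.2·0.1127 = 33.83 lb (target 33.83 lb)
  ZnO: 44.29·0.9980 = 44.20 lb (target 44.20 lb)
  K2O: 2.276·0.6839 = 1.557 lb (target 1.557 lb)
Glass mass check: batch total minus LOI = 250.1 lb (the targets, summed, come to 250.0 lb; versus the stated basis of 250.0 lb — deltas are rounding alone).
Total batch = Σ batch = 269.5 lb; LOI loss = Σ batch·LOI = 19.42 lb; yield, glass over the total, = 92.79%.

Revised batch per 250.0 lb frit:
  ZnO: 44.29 lb
  Calcined alumina: 48.93 lb
  Pearl ash: 2.276 lb
  Na2CO3: 37.46 lb
  Albite: 105.2 lb
  Mg3Si4O10(OH)2: 31.32 lb
Total batch = 269.5 lb; LOI loss = 19.42 lb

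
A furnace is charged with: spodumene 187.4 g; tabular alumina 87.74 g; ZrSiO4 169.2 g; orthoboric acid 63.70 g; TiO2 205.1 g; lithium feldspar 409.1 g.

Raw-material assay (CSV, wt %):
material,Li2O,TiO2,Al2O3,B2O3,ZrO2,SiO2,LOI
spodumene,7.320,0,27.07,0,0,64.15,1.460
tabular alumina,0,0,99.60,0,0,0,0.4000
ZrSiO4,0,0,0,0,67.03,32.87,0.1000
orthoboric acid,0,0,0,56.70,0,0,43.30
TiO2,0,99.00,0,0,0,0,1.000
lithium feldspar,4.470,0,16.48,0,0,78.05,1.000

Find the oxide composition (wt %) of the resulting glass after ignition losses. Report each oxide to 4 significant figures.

All arithmetic holds full precision through every step; mid-chain values are rounded off to 4 significant figures when displayed. Exactly one rounding lands on each reported result; all derived quantities, which include the yield, six oxide percentages, the totals, LOI, net glass mass, are re-derived at full precision, as given in the problem or answer text, from the batch weights at 1085 g of glass.
Delivered oxide masses:
  Li2O: 187.4·0.07320 + 409.1·0.04470 = 32.00 g
  TiO2: 205.1·0.9900 = 203.0 g
  Al2O3: 187.4·0.2707 + 87.74·0.9960 + 409.1·0.1648 = 205.5 g
  B2O3: 63.70·0.5670 = 36.12 g
  ZrO2: 169.2·0.6703 = 113.4 g
  SiO2: 187.4·0.6415 + 169.2·0.3287 + 409.1·0.7805 = 495.1 g
LOI: 187.4·0.01460 + 87.74·0.004000 + 169.2·0.001000 + 63.70·0.4330 + 205.1·0.01000 + 409.1·0.01000 = 36.98 g
Glass mass = batch − LOI = 1122 − 36.98 = 1085 g (matching Σ of the oxides)
percent by weight: oxide/glass ×100

Glass mass = 1085 g (batch 1122 − LOI 36.98).
Composition: Li2O 2.949%, TiO2 18.71%, Al2O3 18.94%, B2O3 3.328%, ZrO2 10.45%, SiO2 45.62%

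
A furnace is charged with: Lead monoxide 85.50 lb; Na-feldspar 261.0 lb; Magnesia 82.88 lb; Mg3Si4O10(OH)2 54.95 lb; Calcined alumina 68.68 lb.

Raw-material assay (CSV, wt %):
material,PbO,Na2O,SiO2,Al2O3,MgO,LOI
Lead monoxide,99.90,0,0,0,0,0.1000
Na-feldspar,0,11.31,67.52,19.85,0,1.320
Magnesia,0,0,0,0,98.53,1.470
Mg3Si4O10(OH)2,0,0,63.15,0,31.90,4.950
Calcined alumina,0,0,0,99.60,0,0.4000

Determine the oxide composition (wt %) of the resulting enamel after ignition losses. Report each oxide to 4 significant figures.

Intermediates are printed rounded to 4 significant digits on the page; the whole derivation carries exact precision at all times. Exactly one rounding is applied to each reported number; derived quantities (the five compositions, LOI, the yield, net glass mass, totals) are computed using the weight values for 545.3 lb of glass in full float precision, exactly as printed in the problem or the answer.
Delivered oxide masses:
  PbO: 85.50·0.9990 = 85.41 lb
  Na2O: 261.0·0.1131 = 29.52 lb
  SiO2: 261.0·0.6752 + 54.95·0.6315 = 210.9 lb
  Al2O3: 261.0·0.1985 + 68.68·0.9960 = 120.2 lb
  MgO: 82.88·0.9853 + 54.95·0.3190 = 99.19 lb
LOI: 85.50·0.001000 + 261.0·0.01320 + 82.88·0.01470 + 54.95·0.04950 + 68.68·0.004000 = 7.744 lb
Glass mass = batch − LOI = 553.0 − 7.744 = 545.3 lb (matching Σ of the oxides)
wt %: oxide over glass, times 100

Glass mass = 545.3 lb (batch 553.0 − LOI 7.744).
Composition: PbO 15.66%, Na2O 5.414%, SiO2 38.68%, Al2O3 22.05%, MgO 18.19%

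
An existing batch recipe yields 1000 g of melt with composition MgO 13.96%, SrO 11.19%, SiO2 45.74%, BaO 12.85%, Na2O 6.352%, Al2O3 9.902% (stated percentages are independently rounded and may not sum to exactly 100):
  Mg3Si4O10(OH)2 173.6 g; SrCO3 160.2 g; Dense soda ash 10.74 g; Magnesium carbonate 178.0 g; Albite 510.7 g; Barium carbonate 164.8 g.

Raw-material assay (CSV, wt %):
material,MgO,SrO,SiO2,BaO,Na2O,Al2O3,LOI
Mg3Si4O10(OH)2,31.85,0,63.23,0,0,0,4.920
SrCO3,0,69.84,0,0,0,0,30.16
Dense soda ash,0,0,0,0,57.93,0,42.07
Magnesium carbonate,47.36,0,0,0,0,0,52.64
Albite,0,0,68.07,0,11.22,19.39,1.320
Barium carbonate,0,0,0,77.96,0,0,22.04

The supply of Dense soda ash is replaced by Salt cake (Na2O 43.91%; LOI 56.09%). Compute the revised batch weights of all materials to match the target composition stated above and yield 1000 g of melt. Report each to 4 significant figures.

All arithmetic carries exact precision at each step; in-progress results are printed rounded to four significant figures in the printout — every reported value undergoes a single rounding. The derived quantities, including LOI, six oxide percentages, totals, glass mass, yield, are rebuilt from the batch weights for 1000 g of glass in exact precision as quoted within the problem or the answer.
Target masses of each oxide per 1000 g melt:
  MgO: 13.96% × 1000 = 139.6 g
  SrO: 11.19% × 1000 = 111.9 g
  SiO2: 45.74% × 1000 = 457.4 g
  BaO: 12.85% × 1000 = 128.5 g
  Na2O: 6.352% × 1000 = 63.52 g
  Al2O3: 9.902% × 1000 = 99.02 g
A balance pass over the oxides, on the weights just shown, at the basis given (delivered sums recover each target within answer rounding):
  MgO: 173.6·0.3185 + 178.0·0.4736 = 139.6 g (target 139.6 g)
  SrO: 160.2·0.6984 = 111.9 g (target 111.9 g)
  SiO2: 173.6·0.6323 + 510.7·0.6807 = 457.4 g (target 457.4 g)
  BaO: 164.8·0.7796 = 128.5 g (target 128.5 g)
  Na2O: 14.17·0.4391 + 510.7·0.1122 = 63.52 g (target 63.52 g)
  Al2O3: 510.7·0.1939 = 99.02 g (target 99.02 g)
Consistency of the glass mass: batch total minus LOI = 999.9 g (the Σ of target masses is 999.9 g; versus the stated basis of 1000 g — rounding explains the deltas).
Summing the batch: Σ batch = 1201 g; LOI loss = Σ batch·LOI = 201.6 g; yield, glass over the total, = 83.22%.

Revised batch per 1000 g melt:
  Mg3Si4O10(OH)2: 173.6 g
  SrCO3: 160.2 g
  Salt cake: 14.17 g
  Magnesium carbonate: 178.0 g
  Albite: 510.7 g
  Barium carbonate: 164.8 g
Total batch = 1201 g; LOI loss = 201.6 g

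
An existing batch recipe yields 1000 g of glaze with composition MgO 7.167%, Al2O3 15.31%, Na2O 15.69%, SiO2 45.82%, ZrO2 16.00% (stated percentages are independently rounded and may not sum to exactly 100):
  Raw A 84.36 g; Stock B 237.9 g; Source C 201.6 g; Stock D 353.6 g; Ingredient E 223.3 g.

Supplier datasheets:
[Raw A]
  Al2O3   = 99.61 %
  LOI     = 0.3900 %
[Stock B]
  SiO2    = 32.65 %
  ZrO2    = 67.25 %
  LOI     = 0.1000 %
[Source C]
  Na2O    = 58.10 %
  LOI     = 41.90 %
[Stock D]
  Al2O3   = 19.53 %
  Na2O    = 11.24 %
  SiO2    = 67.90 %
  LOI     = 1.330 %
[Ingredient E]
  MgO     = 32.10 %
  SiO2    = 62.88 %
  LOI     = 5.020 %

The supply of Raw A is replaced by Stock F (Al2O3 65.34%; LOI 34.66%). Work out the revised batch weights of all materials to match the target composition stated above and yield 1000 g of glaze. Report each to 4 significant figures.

Values along the way appear, rounded to 4 significant digits, in the printout. Every computation maintains full float precision from start to finish — every reported number undergoes a single rounding. Derived quantities, which include glass mass, totals, the five compositions, ignition loss, yield, are re-derived in full float precision, as they appear in the problem or answer text, using the weight values for 1000 g of glass.
Per-oxide target masses for 1000 g glaze:
  MgO: 7.167% × 1000 = 71.67 g
  Al2O3: 15.31% × 1000 = 153.1 g
  Na2O: 15.69% × 1000 = 156.9 g
  SiO2: 45.82% × 1000 = 458.2 g
  ZrO2: 16.00% × 1000 = 160.0 g
Mass-balance tally per oxide applying the batch weights above, versus the basis set out (summed amounts equal target values given rounding of the digits):
  MgO: 223.3·0.3210 = 71.68 g (target 71.67 g)
  Al2O3: 128.6·0.6534 + 353.6·0.1953 = 153.1 g (target 153.1 g)
  Na2O: 201.6·0.5810 + 353.6·0.1124 = 156.9 g (target 156.9 g)
  SiO2: 237.9·0.3265 + 353.6·0.6790 + 223.3·0.6288 = 458.2 g (target 458.2 g)
  ZrO2: 237.9·0.6725 = 160.0 g (target 160.0 g)
Glass-mass closure: the batch minus its LOI: 999.8 g (oxide target masses add up to 999.9 g; stated basis 1000 g — any gap is answer rounding).
Batch grand total — Σ batch = 1145 g; loss to ignition Σ batch·LOI = 145.2 g; as yield: glass ÷ batch → 87.32%.

Revised batch per 1000 g glaze:
  Stock F: 128.6 g
  Stock B: 237.9 g
  Source C: 201.6 g
  Stock D: 353.6 g
  Ingredient E: 223.3 g
Total batch = 1145 g; LOI loss = 145.2 g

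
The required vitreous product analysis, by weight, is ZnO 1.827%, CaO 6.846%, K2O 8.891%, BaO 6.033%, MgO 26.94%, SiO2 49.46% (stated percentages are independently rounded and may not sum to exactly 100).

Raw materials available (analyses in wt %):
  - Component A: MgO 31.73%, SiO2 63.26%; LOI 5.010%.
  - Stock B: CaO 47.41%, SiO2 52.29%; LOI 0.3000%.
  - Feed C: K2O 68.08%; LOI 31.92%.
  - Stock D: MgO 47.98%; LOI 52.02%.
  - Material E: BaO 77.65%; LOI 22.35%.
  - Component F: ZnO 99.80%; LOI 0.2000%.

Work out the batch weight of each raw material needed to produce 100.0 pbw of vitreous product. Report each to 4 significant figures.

Batch per 100.0 pbw vitreous product:
  Component A: 66.25 pbw
  Stock B: 14.44 pbw
  Feed C: 13.06 pbw
  Stock D: 12.34 pbw
  Material E: 7.769 pbw
  Component F: 1.831 pbw
Total batch = 115.7 pbw; LOI loss = 15.69 pbw; yield = 86.44%

Every computation runs at full float precision end to end; intermediates are shown with 4-significant-figure rounding when written out — each reported result is rounded a single time; derived quantities (net glass mass, LOI, the yield, the totals, the six compositions) are carried starting from the weights per 100.0 pbw of glass in exact precision, as written in problem or answer.
Target masses of each oxide per 100.0 pbw vitreous product:
  ZnO: 1.827% × 100.0 = 1.827 pbw
  CaO: 6.846% × 100.0 = 6.846 pbw
  K2O: 8.891% × 100.0 = 8.891 pbw
  BaO: 6.033% × 100.0 = 6.033 pbw
  MgO: 26.94% × 100.0 = 26.94 pbw
  SiO2: 49.46% × 100.0 = 49.46 pbw
Oxide-by-oxide audit given the weights on record, under the basis named above (each sum matches its target mass up to rounding of the answer):
  ZnO: 1.831·0.9980 = 1.827 pbw (target 1.827 pbw)
  CaO: 14.44·0.4741 = 6.846 pbw (target 6.846 pbw)
  K2O: 13.06·0.6808 = 8.891 pbw (target 8.891 pbw)
  BaO: 7.769·0.7765 = 6.033 pbw (target 6.033 pbw)
  MgO: 66.25·0.3173 + 12.34·0.4798 = 26.94 pbw (target 26.94 pbw)
  SiO2: 66.25·0.6326 + 14.44·0.5229 = 49.46 pbw (target 49.46 pbw)
Consistency of the glass mass: the batch minus its LOI: 100.0 pbw (per-oxide target masses sum to 100.0 pbw; the stated basis being 100.0 pbw — deltas are rounding alone).
Whole-batch sum: Σ batch = 115.7 pbw; LOI loss = Σ batch·LOI = 15.69 pbw; the yield ratio, glass ÷ batch: 86.44%.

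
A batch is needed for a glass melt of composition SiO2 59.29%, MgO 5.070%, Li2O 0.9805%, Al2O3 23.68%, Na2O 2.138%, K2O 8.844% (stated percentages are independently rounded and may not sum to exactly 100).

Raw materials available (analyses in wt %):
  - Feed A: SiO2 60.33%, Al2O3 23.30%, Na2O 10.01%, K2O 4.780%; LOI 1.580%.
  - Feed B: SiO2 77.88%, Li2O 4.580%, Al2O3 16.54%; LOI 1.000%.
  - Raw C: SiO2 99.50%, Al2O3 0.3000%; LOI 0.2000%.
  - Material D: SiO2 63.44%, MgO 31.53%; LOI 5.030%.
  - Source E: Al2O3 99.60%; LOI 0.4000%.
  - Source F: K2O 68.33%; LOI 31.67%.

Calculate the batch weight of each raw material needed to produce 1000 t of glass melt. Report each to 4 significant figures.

Batch per 1000 t glass melt:
  Feed A: 213.6 t
  Feed B: 214.1 t
  Raw C: 196.3 t
  Material D: 160.8 t
  Source E: 151.6 t
  Source F: 114.5 t
Total batch = 1051 t; LOI loss = 50.87 t; yield = 95.16%

Intermediates appear with 4-significant-digit rounding as written. The whole derivation carries exact precision through every step. Exactly one rounding lands on each reported figure — the derived quantities (totals, ignition loss, the yield, net glass mass, six oxide percentages) are re-derived in full float precision from the weighed amounts on 1000 t of glass as quoted within the problem or the answer.
Oxide mass targets, per 1000 t glass melt:
  SiO2: 59.29% × 1000 = 592.9 t
  MgO: 5.070% × 1000 = 50.70 t
  Li2O: 0.9805% × 1000 = 9.805 t
  Al2O3: 23.68% × 1000 = 236.8 t
  Na2O: 2.138% × 1000 = 21.38 t
  K2O: 8.844% × 1000 = 88.44 t
Checking each oxide sum applying the batch weights above, against the basis in use (each sum matches its target mass once rounding is allowed for):
  SiO2: 213.6·0.6033 + 214.1·0.7788 + 196.3·0.9950 + 160.8·0.6344 = 592.9 t (target 592.9 t)
  MgO: 160.8·0.3153 = 50.70 t (target 50.70 t)
  Li2O: 214.1·0.04580 = 9.806 t (target 9.805 t)
  Al2O3: 213.6·0.2330 + 214.1·0.1654 + 196.3·0.003000 + 151.6·0.9960 = 236.8 t (target 236.8 t)
  Na2O: 213.6·0.1001 = 21.38 t (target 21.38 t)
  K2O: 213.6·0.04780 + 114.5·0.6833 = 88.45 t (target 88.44 t)
The glass-mass cross-check: total charge less LOI = 1000 t (targets for the oxides total 1000 t; the stated basis being 1000 t — deltas are rounding alone).
Summing the batch: Σ batch = 1051 t; loss to ignition Σ batch·LOI = 50.87 t; yield: glass divided by total = 95.16%.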